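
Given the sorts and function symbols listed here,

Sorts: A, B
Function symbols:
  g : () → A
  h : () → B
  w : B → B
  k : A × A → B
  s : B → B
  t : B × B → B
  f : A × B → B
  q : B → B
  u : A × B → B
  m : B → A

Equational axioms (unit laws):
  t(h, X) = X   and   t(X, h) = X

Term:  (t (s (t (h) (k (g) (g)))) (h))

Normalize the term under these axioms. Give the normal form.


1. (t (s (t (h) (k (g) (g)))) (h))  →  (s (t (h) (k (g) (g))))
2. (s (t (h) (k (g) (g))))  →  (s (k (g) (g)))

normal form = (s (k (g) (g)))


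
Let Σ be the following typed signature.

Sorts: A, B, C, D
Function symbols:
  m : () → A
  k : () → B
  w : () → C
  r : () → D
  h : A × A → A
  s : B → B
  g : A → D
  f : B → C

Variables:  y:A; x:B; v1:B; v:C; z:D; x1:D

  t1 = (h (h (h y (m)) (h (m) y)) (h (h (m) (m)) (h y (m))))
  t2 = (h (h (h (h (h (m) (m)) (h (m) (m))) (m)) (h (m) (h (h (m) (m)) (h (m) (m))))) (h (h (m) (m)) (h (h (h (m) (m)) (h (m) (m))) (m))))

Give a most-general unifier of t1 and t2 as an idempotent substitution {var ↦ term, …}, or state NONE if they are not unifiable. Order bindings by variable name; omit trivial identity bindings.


{y ↦ (h (h (m) (m)) (h (m) (m)))}


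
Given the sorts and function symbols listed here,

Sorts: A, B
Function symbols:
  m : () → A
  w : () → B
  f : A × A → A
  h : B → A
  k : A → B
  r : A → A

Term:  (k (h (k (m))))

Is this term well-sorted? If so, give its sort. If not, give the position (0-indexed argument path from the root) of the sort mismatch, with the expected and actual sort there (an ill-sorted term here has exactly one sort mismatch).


      (m) : A
    (k (m)) : B
  (h (k (m))) : A
(k (h (k (m)))) : B

well-sorted; sort = B


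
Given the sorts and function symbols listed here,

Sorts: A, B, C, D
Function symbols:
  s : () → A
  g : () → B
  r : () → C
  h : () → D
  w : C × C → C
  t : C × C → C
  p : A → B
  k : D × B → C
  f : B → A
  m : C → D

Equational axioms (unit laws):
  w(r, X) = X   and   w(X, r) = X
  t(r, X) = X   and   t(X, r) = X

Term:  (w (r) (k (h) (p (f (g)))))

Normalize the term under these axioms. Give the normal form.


normal form = (k (h) (p (f (g))))

1. (w (r) (k (h) (p (f (g)))))  →  (k (h) (p (f (g))))


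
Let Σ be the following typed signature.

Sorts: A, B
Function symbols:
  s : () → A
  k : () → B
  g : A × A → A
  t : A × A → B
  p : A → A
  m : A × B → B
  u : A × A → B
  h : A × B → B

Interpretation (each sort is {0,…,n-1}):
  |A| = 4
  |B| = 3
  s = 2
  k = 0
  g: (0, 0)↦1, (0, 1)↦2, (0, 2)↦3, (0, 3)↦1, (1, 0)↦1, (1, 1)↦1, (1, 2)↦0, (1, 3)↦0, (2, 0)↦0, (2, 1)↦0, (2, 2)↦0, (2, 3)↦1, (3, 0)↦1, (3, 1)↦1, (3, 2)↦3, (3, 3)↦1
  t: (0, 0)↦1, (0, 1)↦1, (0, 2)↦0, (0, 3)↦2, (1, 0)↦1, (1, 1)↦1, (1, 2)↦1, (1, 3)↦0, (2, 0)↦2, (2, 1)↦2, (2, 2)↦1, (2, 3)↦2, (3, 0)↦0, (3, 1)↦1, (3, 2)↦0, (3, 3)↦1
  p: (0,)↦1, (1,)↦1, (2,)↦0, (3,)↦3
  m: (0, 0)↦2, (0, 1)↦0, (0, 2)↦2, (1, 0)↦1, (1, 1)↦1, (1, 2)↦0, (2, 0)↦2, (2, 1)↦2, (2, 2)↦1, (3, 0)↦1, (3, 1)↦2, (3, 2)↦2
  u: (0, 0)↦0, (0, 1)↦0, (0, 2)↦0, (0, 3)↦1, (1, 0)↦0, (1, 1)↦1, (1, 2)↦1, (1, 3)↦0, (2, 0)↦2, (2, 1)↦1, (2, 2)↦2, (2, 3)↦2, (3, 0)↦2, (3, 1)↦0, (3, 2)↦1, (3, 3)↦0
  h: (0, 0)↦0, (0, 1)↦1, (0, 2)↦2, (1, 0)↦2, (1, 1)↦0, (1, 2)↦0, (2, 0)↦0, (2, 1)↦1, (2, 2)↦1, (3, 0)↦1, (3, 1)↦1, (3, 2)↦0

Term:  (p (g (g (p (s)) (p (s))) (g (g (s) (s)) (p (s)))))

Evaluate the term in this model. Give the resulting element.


  s = 2
  (p (s)) = p(2,) = 0
  s = 2
  (p (s)) = p(2,) = 0
  (g (p (s)) (p (s))) = g(0, 0) = 1
  s = 2
  s = 2
  (g (s) (s)) = g(2, 2) = 0
  s = 2
  (p (s)) = p(2,) = 0
  (g (g (s) (s)) (p (s))) = g(0, 0) = 1
  (g (g (p (s)) (p (s))) (g (g (s) (s)) (p (s)))) = g(1, 1) = 1
  (p (g (g (p (s)) (p (s))) (g (g (s) (s)) (p (s))))) = p(1,) = 1

value = 1


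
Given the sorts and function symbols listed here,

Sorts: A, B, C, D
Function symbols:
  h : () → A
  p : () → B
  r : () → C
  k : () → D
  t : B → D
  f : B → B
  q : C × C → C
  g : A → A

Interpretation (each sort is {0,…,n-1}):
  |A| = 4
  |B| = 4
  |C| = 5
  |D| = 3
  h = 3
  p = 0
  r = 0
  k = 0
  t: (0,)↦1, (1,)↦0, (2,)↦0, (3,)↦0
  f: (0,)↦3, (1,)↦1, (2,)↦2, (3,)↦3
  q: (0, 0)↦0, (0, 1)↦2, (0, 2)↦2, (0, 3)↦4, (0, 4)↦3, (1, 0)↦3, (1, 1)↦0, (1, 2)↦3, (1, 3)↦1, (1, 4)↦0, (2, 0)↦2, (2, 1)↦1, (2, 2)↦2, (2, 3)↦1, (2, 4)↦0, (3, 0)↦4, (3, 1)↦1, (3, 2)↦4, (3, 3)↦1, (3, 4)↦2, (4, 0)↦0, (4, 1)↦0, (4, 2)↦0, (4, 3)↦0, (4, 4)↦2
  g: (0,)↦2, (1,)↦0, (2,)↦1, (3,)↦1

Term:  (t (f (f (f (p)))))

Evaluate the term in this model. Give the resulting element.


value = 0

  p = 0
  (f (p)) = f(0,) = 3
  (f (f (p))) = f(3,) = 3
  (f (f (f (p)))) = f(3,) = 3
  (t (f (f (f (p))))) = t(3,) = 0


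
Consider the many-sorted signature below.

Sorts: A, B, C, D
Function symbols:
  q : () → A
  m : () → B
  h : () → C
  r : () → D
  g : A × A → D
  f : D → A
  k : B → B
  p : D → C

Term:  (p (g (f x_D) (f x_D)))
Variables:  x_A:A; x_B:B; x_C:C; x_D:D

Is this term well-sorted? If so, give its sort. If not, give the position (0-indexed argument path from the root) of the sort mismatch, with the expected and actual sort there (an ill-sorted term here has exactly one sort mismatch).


well-sorted; sort = C

      x_D : D
    (f x_D) : A
      x_D : D
    (f x_D) : A
  (g (f x_D) (f x_D)) : D
(p (g (f x_D) (f x_D))) : C


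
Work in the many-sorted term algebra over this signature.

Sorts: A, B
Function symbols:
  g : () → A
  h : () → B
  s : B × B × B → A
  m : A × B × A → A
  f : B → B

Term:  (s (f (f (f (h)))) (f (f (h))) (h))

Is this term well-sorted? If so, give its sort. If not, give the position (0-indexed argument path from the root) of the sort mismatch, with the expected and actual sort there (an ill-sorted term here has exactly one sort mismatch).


        (h) : B
      (f (h)) : B
    (f (f (h))) : B
  (f (f (f (h)))) : B
      (h) : B
    (f (h)) : B
  (f (f (h))) : B
  (h) : B
(s (f (f (f (h)))) (f (f (h))) (h)) : A

well-sorted; sort = A


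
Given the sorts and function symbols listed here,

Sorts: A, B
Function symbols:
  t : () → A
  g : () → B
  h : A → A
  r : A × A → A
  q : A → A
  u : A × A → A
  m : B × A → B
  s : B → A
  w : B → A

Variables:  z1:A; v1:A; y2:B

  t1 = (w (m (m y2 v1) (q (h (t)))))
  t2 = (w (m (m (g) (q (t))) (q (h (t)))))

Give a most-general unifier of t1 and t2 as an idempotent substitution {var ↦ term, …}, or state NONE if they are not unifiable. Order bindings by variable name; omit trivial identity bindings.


{v1 ↦ (q (t)), y2 ↦ (g)}


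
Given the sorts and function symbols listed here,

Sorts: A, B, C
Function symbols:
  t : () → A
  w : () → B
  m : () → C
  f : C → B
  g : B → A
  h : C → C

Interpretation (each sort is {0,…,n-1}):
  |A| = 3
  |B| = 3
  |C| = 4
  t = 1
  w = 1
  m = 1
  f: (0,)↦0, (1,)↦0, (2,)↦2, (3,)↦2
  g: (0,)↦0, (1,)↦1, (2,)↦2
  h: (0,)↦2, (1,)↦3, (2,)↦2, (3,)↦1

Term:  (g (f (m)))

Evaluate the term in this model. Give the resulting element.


  m = 1
  (f (m)) = f(1,) = 0
  (g (f (m))) = g(0,) = 0

value = 0


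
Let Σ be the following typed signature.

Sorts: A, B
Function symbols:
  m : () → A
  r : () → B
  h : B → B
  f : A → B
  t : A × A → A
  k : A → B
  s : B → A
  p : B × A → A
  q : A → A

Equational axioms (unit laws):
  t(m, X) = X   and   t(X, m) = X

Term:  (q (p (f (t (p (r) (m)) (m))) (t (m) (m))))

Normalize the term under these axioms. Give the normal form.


normal form = (q (p (f (p (r) (m))) (m)))

1. (q (p (f (t (p (r) (m)) (m))) (t (m) (m))))  →  (q (p (f (p (r) (m))) (t (m) (m))))
2. (q (p (f (p (r) (m))) (t (m) (m))))  →  (q (p (f (p (r) (m))) (m)))


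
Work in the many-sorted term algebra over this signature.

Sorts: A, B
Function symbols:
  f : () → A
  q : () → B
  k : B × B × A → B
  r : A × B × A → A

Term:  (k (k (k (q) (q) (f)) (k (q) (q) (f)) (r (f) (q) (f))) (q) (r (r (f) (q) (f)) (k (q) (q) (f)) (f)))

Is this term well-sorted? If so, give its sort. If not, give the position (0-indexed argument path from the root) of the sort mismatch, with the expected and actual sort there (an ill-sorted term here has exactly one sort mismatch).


      (q) : B
      (q) : B
      (f) : A
    (k (q) (q) (f)) : B
      (q) : B
      (q) : B
      (f) : A
    (k (q) (q) (f)) : B
      (f) : A
      (q) : B
      (f) : A
    (r (f) (q) (f)) : A
  (k (k (q) (q) (f)) (k (q) (q) (f)) (r (f) (q) (f))) : B
  (q) : B
      (f) : A
      (q) : B
      (f) : A
    (r (f) (q) (f)) : A
      (q) : B
      (q) : B
      (f) : A
    (k (q) (q) (f)) : B
    (f) : A
  (r (r (f) (q) (f)) (k (q) (q) (f)) (f)) : A
(k (k (k (q) (q) (f)) (k (q) (q) (f)) (r (f) (q) (f))) (q) (r (r (f) (q) (f)) (k (q) (q) (f)) (f))) : B

well-sorted; sort = B


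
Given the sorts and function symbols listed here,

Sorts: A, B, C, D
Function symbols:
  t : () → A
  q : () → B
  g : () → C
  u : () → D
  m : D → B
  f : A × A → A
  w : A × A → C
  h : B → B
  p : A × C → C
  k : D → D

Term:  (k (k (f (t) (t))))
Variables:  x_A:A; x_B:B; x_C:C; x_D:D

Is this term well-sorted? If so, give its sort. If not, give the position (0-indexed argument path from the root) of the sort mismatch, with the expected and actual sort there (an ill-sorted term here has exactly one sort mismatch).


      (t) : A
      (t) : A
    (f (t) (t)) : A
  (k (f (t) (t))) : ✗ arg 0 at [0, 0] has sort A, expected D

ill-sorted at position [0, 0]: expected D, got A


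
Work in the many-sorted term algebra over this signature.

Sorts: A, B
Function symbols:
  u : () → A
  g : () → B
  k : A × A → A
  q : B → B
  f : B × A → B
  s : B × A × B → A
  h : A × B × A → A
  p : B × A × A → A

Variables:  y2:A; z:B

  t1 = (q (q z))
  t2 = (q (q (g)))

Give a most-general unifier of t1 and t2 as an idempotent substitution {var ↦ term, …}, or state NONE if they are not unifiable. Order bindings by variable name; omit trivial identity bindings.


{z ↦ (g)}


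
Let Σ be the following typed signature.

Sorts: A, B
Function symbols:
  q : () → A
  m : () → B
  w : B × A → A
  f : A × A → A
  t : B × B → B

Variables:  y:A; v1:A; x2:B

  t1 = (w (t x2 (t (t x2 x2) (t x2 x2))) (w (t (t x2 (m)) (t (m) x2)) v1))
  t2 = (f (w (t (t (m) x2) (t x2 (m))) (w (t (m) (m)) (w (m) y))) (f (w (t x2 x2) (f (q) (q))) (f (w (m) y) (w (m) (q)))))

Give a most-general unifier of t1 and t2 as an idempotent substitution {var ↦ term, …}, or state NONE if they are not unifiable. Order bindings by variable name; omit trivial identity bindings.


head clash or occurs-check failure — not unifiable

NONE (not unifiable)


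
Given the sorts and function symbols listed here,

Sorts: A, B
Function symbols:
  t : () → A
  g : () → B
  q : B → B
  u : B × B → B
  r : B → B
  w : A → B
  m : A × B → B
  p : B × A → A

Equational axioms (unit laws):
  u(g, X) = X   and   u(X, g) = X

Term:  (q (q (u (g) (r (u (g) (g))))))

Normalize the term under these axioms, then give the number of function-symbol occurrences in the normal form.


size = 4

1. (q (q (u (g) (r (u (g) (g))))))  →  (q (q (r (u (g) (g)))))
2. (q (q (r (u (g) (g)))))  →  (q (q (r (g))))
normal form: (q (q (r (g))))


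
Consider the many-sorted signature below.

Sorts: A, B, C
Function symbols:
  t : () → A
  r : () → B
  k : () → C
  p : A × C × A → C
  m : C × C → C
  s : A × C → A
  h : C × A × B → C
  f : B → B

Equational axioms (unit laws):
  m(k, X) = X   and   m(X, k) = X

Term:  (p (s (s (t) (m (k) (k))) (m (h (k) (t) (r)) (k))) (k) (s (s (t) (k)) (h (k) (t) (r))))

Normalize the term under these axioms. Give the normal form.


1. (p (s (s (t) (m (k) (k))) (m (h (k) (t) (r)) (k))) (k) (s (s (t) (k)) (h (k) (t) (r))))  →  (p (s (s (t) (k)) (m (h (k) (t) (r)) (k))) (k) (s (s (t) (k)) (h (k) (t) (r))))
2. (p (s (s (t) (k)) (m (h (k) (t) (r)) (k))) (k) (s (s (t) (k)) (h (k) (t) (r))))  →  (p (s (s (t) (k)) (h (k) (t) (r))) (k) (s (s (t) (k)) (h (k) (t) (r))))

normal form = (p (s (s (t) (k)) (h (k) (t) (r))) (k) (s (s (t) (k)) (h (k) (t) (r))))


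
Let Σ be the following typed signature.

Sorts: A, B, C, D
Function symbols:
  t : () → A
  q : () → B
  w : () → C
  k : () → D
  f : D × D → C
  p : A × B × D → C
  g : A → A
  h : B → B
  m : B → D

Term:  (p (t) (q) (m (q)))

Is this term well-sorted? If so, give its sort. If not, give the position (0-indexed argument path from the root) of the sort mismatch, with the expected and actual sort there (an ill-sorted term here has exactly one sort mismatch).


well-sorted; sort = C

  (t) : A
  (q) : B
    (q) : B
  (m (q)) : D
(p (t) (q) (m (q))) : C


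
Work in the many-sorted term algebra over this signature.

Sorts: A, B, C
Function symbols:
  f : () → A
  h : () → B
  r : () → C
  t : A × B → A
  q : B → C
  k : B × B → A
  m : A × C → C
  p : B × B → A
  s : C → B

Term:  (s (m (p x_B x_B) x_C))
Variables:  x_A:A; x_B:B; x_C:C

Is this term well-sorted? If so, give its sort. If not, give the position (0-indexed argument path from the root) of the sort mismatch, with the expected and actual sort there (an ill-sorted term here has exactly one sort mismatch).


well-sorted; sort = B

      x_B : B
      x_B : B
    (p x_B x_B) : A
    x_C : C
  (m (p x_B x_B) x_C) : C
(s (m (p x_B x_B) x_C)) : B


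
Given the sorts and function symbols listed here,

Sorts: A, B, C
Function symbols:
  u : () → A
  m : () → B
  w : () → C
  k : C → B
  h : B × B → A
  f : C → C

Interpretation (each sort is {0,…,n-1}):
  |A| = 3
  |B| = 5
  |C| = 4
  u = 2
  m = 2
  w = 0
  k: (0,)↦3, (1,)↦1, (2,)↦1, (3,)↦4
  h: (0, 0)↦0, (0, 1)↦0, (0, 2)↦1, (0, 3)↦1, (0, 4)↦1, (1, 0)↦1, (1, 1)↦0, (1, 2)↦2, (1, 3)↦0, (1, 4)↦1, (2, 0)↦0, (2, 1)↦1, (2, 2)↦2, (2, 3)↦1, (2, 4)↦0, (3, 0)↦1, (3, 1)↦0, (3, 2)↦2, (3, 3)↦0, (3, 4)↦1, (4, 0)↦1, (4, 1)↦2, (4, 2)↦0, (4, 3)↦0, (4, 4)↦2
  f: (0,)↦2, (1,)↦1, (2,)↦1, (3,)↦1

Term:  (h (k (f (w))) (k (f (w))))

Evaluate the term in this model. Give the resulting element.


  w = 0
  (f (w)) = f(0,) = 2
  (k (f (w))) = k(2,) = 1
  w = 0
  (f (w)) = f(0,) = 2
  (k (f (w))) = k(2,) = 1
  (h (k (f (w))) (k (f (w)))) = h(1, 1) = 0

value = 0


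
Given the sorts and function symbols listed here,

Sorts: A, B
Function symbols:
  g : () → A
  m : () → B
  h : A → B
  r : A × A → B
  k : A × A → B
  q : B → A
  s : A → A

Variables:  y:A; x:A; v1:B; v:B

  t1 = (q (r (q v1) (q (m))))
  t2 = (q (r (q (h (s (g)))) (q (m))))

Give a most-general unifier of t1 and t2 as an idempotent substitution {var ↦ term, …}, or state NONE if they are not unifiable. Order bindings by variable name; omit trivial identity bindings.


{v1 ↦ (h (s (g)))}


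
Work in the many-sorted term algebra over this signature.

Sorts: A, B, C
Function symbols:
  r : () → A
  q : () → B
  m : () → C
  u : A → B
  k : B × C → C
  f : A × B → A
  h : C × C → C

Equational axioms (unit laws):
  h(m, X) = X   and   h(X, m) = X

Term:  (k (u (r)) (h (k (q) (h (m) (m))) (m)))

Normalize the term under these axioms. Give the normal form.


normal form = (k (u (r)) (k (q) (m)))

1. (k (u (r)) (h (k (q) (h (m) (m))) (m)))  →  (k (u (r)) (k (q) (h (m) (m))))
2. (k (u (r)) (k (q) (h (m) (m))))  →  (k (u (r)) (k (q) (m)))


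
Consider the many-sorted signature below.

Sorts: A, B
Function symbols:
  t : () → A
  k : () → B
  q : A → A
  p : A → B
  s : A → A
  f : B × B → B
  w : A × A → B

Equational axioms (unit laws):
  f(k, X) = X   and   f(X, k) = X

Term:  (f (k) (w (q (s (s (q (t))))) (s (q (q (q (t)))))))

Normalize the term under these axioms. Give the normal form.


1. (f (k) (w (q (s (s (q (t))))) (s (q (q (q (t)))))))  →  (w (q (s (s (q (t))))) (s (q (q (q (t))))))

normal form = (w (q (s (s (q (t))))) (s (q (q (q (t))))))


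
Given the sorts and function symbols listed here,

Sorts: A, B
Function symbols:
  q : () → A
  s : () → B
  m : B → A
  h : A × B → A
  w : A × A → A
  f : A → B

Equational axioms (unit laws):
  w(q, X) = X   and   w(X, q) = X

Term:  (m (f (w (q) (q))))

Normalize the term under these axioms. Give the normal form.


1. (m (f (w (q) (q))))  →  (m (f (q)))

normal form = (m (f (q)))


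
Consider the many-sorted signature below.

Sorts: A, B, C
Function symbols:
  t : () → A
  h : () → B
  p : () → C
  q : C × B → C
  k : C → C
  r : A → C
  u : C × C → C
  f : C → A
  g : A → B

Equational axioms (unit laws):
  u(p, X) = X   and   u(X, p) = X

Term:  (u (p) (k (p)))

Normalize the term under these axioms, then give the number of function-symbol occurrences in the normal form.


size = 2

1. (u (p) (k (p)))  →  (k (p))
normal form: (k (p))


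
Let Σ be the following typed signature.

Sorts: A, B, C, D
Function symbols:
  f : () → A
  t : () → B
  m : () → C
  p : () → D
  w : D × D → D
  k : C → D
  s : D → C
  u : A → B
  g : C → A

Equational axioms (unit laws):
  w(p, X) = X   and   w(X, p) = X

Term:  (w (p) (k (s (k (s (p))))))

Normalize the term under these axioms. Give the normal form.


normal form = (k (s (k (s (p)))))

1. (w (p) (k (s (k (s (p))))))  →  (k (s (k (s (p)))))


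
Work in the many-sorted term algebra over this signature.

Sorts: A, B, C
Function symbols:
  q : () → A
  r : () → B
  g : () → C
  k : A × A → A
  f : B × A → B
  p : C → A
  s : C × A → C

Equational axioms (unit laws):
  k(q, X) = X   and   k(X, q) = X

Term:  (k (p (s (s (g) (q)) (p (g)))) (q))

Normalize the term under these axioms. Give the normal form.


normal form = (p (s (s (g) (q)) (p (g))))

1. (k (p (s (s (g) (q)) (p (g)))) (q))  →  (p (s (s (g) (q)) (p (g))))


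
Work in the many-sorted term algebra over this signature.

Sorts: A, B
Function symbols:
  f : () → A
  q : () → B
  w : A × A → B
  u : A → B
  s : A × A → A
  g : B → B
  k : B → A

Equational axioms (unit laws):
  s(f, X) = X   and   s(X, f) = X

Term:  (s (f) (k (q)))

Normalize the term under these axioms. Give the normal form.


normal form = (k (q))

1. (s (f) (k (q)))  →  (k (q))


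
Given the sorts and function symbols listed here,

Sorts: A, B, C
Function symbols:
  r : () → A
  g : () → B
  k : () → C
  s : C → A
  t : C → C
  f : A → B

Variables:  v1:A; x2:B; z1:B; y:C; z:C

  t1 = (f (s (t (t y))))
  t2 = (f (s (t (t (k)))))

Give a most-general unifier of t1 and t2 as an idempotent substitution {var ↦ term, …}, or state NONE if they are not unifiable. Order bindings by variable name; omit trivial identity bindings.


{y ↦ (k)}


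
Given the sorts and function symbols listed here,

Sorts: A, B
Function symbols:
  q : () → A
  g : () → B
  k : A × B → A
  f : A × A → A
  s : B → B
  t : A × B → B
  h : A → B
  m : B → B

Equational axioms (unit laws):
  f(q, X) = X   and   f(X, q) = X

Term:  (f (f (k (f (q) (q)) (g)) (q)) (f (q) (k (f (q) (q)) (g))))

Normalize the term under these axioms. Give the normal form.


1. (f (f (k (f (q) (q)) (g)) (q)) (f (q) (k (f (q) (q)) (g))))  →  (f (k (f (q) (q)) (g)) (f (q) (k (f (q) (q)) (g))))
2. (f (k (f (q) (q)) (g)) (f (q) (k (f (q) (q)) (g))))  →  (f (k (q) (g)) (f (q) (k (f (q) (q)) (g))))
3. (f (k (q) (g)) (f (q) (k (f (q) (q)) (g))))  →  (f (k (q) (g)) (k (f (q) (q)) (g)))
4. (f (k (q) (g)) (k (f (q) (q)) (g)))  →  (f (k (q) (g)) (k (q) (g)))

normal form = (f (k (q) (g)) (k (q) (g)))


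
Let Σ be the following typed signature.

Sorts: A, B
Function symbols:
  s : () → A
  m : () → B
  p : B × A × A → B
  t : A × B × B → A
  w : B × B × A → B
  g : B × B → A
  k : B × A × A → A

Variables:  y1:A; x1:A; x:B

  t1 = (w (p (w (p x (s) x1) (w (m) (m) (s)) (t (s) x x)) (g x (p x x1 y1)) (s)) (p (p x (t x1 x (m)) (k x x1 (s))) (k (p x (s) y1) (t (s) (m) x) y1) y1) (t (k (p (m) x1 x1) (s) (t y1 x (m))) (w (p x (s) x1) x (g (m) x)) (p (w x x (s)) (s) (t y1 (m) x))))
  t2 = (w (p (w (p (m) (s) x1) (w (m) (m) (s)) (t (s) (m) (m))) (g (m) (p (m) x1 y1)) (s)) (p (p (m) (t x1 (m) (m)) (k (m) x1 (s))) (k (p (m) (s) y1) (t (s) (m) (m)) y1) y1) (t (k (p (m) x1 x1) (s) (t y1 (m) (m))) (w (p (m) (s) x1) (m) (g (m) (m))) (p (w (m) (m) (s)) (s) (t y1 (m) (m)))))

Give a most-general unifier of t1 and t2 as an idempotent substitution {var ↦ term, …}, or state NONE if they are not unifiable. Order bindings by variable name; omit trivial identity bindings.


{x ↦ (m)}


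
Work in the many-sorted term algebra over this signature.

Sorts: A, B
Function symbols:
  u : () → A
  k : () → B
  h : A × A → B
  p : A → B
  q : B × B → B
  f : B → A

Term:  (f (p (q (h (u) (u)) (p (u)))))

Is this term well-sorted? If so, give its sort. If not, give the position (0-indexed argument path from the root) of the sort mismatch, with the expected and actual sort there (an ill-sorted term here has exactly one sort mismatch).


        (u) : A
        (u) : A
      (h (u) (u)) : B
        (u) : A
      (p (u)) : B
    (q (h (u) (u)) (p (u))) : B
  (p (q (h (u) (u)) (p (u)))) : ✗ arg 0 at [0, 0] has sort B, expected A

ill-sorted at position [0, 0]: expected A, got B


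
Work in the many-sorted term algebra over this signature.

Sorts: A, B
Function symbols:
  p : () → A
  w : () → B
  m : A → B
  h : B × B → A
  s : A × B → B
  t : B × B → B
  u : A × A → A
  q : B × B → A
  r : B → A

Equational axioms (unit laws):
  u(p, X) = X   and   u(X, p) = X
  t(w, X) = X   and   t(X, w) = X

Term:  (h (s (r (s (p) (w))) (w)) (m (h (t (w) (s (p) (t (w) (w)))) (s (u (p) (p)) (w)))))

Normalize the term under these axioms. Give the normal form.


1. (h (s (r (s (p) (w))) (w)) (m (h (t (w) (s (p) (t (w) (w)))) (s (u (p) (p)) (w)))))  →  (h (s (r (s (p) (w))) (w)) (m (h (s (p) (t (w) (w))) (s (u (p) (p)) (w)))))
2. (h (s (r (s (p) (w))) (w)) (m (h (s (p) (t (w) (w))) (s (u (p) (p)) (w)))))  →  (h (s (r (s (p) (w))) (w)) (m (h (s (p) (w)) (s (u (p) (p)) (w)))))
3. (h (s (r (s (p) (w))) (w)) (m (h (s (p) (w)) (s (u (p) (p)) (w)))))  →  (h (s (r (s (p) (w))) (w)) (m (h (s (p) (w)) (s (p) (w)))))

normal form = (h (s (r (s (p) (w))) (w)) (m (h (s (p) (w)) (s (p) (w)))))


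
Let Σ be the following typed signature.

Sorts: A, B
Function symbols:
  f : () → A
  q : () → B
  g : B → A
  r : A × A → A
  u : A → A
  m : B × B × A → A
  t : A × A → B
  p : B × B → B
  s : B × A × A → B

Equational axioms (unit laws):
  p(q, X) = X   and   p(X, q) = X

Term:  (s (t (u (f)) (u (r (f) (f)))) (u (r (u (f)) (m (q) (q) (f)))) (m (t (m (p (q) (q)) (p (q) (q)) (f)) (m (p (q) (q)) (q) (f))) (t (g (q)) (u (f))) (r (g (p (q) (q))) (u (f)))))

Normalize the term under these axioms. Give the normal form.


normal form = (s (t (u (f)) (u (r (f) (f)))) (u (r (u (f)) (m (q) (q) (f)))) (m (t (m (q) (q) (f)) (m (q) (q) (f))) (t (g (q)) (u (f))) (r (g (q)) (u (f)))))

1. (s (t (u (f)) (u (r (f) (f)))) (u (r (u (f)) (m (q) (q) (f)))) (m (t (m (p (q) (q)) (p (q) (q)) (f)) (m (p (q) (q)) (q) (f))) (t (g (q)) (u (f))) (r (g (p (q) (q))) (u (f)))))  →  (s (t (u (f)) (u (r (f) (f)))) (u (r (u (f)) (m (q) (q) (f)))) (m (t (m (q) (p (q) (q)) (f)) (m (p (q) (q)) (q) (f))) (t (g (q)) (u (f))) (r (g (p (q) (q))) (u (f)))))
2. (s (t (u (f)) (u (r (f) (f)))) (u (r (u (f)) (m (q) (q) (f)))) (m (t (m (q) (p (q) (q)) (f)) (m (p (q) (q)) (q) (f))) (t (g (q)) (u (f))) (r (g (p (q) (q))) (u (f)))))  →  (s (t (u (f)) (u (r (f) (f)))) (u (r (u (f)) (m (q) (q) (f)))) (m (t (m (q) (q) (f)) (m (p (q) (q)) (q) (f))) (t (g (q)) (u (f))) (r (g (p (q) (q))) (u (f)))))
3. (s (t (u (f)) (u (r (f) (f)))) (u (r (u (f)) (m (q) (q) (f)))) (m (t (m (q) (q) (f)) (m (p (q) (q)) (q) (f))) (t (g (q)) (u (f))) (r (g (p (q) (q))) (u (f)))))  →  (s (t (u (f)) (u (r (f) (f)))) (u (r (u (f)) (m (q) (q) (f)))) (m (t (m (q) (q) (f)) (m (q) (q) (f))) (t (g (q)) (u (f))) (r (g (p (q) (q))) (u (f)))))
4. (s (t (u (f)) (u (r (f) (f)))) (u (r (u (f)) (m (q) (q) (f)))) (m (t (m (q) (q) (f)) (m (q) (q) (f))) (t (g (q)) (u (f))) (r (g (p (q) (q))) (u (f)))))  →  (s (t (u (f)) (u (r (f) (f)))) (u (r (u (f)) (m (q) (q) (f)))) (m (t (m (q) (q) (f)) (m (q) (q) (f))) (t (g (q)) (u (f))) (r (g (q)) (u (f)))))


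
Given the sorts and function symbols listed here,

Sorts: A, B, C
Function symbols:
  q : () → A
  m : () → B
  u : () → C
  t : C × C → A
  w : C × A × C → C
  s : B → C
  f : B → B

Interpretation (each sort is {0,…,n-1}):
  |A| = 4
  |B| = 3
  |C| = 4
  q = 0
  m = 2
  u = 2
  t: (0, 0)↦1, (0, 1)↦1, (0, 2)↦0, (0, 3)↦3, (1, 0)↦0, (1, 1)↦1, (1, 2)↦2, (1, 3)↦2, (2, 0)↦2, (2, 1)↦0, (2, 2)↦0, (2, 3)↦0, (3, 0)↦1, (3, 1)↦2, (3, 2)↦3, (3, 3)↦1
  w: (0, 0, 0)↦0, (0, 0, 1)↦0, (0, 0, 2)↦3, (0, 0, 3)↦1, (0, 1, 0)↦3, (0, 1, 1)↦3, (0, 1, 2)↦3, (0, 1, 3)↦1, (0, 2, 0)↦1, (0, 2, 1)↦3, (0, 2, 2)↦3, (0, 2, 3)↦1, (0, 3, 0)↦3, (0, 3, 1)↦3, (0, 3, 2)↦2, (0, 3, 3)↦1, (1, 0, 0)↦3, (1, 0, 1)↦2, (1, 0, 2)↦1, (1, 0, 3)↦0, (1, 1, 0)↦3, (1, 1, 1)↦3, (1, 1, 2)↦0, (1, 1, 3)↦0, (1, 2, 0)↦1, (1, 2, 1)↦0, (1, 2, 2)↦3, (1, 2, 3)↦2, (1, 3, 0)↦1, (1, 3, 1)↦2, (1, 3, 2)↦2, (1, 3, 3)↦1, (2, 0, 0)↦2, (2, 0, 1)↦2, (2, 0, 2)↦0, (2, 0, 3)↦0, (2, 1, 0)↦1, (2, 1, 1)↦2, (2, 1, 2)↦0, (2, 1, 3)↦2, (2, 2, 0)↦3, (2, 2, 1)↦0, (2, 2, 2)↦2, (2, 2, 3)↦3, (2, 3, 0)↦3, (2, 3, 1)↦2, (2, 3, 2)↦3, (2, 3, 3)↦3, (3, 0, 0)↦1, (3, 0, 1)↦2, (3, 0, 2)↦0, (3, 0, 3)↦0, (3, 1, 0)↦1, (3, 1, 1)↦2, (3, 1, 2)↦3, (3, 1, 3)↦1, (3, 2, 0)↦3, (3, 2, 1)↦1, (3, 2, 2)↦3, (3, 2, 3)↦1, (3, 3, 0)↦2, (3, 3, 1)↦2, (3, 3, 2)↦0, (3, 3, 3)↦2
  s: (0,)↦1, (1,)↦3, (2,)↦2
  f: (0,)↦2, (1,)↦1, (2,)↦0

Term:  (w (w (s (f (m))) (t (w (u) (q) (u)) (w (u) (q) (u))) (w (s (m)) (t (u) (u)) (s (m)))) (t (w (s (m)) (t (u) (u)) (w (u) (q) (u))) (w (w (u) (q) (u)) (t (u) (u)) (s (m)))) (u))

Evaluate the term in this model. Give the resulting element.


value = 0

  m = 2
  (f (m)) = f(2,) = 0
  (s (f (m))) = s(0,) = 1
  u = 2
  q = 0
  u = 2
  (w (u) (q) (u)) = w(2, 0, 2) = 0
  u = 2
  q = 0
  u = 2
  (w (u) (q) (u)) = w(2, 0, 2) = 0
  (t (w (u) (q) (u)) (w (u) (q) (u))) = t(0, 0) = 1
  m = 2
  (s (m)) = s(2,) = 2
  u = 2
  u = 2
  (t (u) (u)) = t(2, 2) = 0
  m = 2
  (s (m)) = s(2,) = 2
  (w (s (m)) (t (u) (u)) (s (m))) = w(2, 0, 2) = 0
  (w (s (f (m))) (t (w (u) (q) (u)) (w (u) (q) (u))) (w (s (m)) (t (u) (u)) (s (m)))) = w(1, 1, 0) = 3
  m = 2
  (s (m)) = s(2,) = 2
  u = 2
  u = 2
  (t (u) (u)) = t(2, 2) = 0
  u = 2
  q = 0
  u = 2
  (w (u) (q) (u)) = w(2, 0, 2) = 0
  (w (s (m)) (t (u) (u)) (w (u) (q) (u))) = w(2, 0, 0) = 2
  u = 2
  q = 0
  u = 2
  (w (u) (q) (u)) = w(2, 0, 2) = 0
  u = 2
  u = 2
  (t (u) (u)) = t(2, 2) = 0
  m = 2
  (s (m)) = s(2,) = 2
  (w (w (u) (q) (u)) (t (u) (u)) (s (m))) = w(0, 0, 2) = 3
  (t (w (s (m)) (t (u) (u)) (w (u) (q) (u))) (w (w (u) (q) (u)) (t (u) (u)) (s (m)))) = t(2, 3) = 0
  u = 2
  (w (w (s (f (m))) (t (w (u) (q) (u)) (w (u) (q) (u))) (w (s (m)) (t (u) (u)) (s (m)))) (t (w (s (m)) (t (u) (u)) (w (u) (q) (u))) (w (w (u) (q) (u)) (t (u) (u)) (s (m)))) (u)) = w(3, 0, 2) = 0


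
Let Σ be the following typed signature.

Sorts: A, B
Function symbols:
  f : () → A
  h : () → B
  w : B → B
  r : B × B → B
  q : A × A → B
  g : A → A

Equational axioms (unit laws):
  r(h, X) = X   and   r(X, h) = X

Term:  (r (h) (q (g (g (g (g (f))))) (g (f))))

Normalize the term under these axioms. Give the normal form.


normal form = (q (g (g (g (g (f))))) (g (f)))

1. (r (h) (q (g (g (g (g (f))))) (g (f))))  →  (q (g (g (g (g (f))))) (g (f)))


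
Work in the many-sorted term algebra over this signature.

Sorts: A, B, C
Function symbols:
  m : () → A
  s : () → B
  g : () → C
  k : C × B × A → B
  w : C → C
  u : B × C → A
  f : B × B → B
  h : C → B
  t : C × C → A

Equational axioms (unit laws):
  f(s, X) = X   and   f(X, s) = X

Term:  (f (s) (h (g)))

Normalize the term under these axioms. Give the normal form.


normal form = (h (g))

1. (f (s) (h (g)))  →  (h (g))


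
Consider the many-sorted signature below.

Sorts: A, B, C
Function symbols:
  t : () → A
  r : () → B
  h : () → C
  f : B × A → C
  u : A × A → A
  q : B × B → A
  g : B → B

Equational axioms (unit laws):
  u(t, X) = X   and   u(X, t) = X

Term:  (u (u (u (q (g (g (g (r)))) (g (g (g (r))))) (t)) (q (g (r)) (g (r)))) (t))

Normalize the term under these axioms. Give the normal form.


1. (u (u (u (q (g (g (g (r)))) (g (g (g (r))))) (t)) (q (g (r)) (g (r)))) (t))  →  (u (u (q (g (g (g (r)))) (g (g (g (r))))) (t)) (q (g (r)) (g (r))))
2. (u (u (q (g (g (g (r)))) (g (g (g (r))))) (t)) (q (g (r)) (g (r))))  →  (u (q (g (g (g (r)))) (g (g (g (r))))) (q (g (r)) (g (r))))

normal form = (u (q (g (g (g (r)))) (g (g (g (r))))) (q (g (r)) (g (r))))


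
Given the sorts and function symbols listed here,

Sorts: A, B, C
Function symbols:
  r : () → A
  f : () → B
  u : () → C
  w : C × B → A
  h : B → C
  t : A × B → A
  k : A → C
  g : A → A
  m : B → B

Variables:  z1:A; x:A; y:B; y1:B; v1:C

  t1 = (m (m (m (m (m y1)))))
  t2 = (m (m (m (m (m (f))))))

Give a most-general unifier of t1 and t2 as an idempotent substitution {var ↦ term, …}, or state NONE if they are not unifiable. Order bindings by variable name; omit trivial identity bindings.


{y1 ↦ (f)}


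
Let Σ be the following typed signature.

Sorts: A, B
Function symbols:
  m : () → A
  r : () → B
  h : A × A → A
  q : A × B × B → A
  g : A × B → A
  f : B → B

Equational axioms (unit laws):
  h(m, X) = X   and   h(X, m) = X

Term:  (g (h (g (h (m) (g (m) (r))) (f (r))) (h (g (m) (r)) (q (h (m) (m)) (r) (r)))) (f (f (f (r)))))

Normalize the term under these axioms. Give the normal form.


normal form = (g (h (g (g (m) (r)) (f (r))) (h (g (m) (r)) (q (m) (r) (r)))) (f (f (f (r)))))

1. (g (h (g (h (m) (g (m) (r))) (f (r))) (h (g (m) (r)) (q (h (m) (m)) (r) (r)))) (f (f (f (r)))))  →  (g (h (g (g (m) (r)) (f (r))) (h (g (m) (r)) (q (h (m) (m)) (r) (r)))) (f (f (f (r)))))
2. (g (h (g (g (m) (r)) (f (r))) (h (g (m) (r)) (q (h (m) (m)) (r) (r)))) (f (f (f (r)))))  →  (g (h (g (g (m) (r)) (f (r))) (h (g (m) (r)) (q (m) (r) (r)))) (f (f (f (r)))))


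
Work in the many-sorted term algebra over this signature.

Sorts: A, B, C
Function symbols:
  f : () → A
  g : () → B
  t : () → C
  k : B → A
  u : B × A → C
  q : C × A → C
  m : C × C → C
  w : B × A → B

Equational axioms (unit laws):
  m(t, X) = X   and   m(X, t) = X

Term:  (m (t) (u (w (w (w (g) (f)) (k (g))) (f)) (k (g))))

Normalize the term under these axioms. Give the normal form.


1. (m (t) (u (w (w (w (g) (f)) (k (g))) (f)) (k (g))))  →  (u (w (w (w (g) (f)) (k (g))) (f)) (k (g)))

normal form = (u (w (w (w (g) (f)) (k (g))) (f)) (k (g)))


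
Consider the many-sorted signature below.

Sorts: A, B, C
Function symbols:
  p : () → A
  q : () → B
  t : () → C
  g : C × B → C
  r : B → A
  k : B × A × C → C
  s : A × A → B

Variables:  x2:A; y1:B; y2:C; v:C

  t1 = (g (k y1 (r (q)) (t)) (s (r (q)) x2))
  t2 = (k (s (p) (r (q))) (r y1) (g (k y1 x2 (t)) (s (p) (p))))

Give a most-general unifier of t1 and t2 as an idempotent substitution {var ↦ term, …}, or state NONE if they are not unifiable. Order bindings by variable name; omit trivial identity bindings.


NONE (not unifiable)

head clash or occurs-check failure — not unifiable


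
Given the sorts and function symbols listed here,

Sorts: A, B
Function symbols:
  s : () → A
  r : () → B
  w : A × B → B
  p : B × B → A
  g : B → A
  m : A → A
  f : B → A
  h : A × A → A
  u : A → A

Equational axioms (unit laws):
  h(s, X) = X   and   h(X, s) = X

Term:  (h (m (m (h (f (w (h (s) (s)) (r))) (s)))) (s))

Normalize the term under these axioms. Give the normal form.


normal form = (m (m (f (w (s) (r)))))

1. (h (m (m (h (f (w (h (s) (s)) (r))) (s)))) (s))  →  (m (m (h (f (w (h (s) (s)) (r))) (s))))
2. (m (m (h (f (w (h (s) (s)) (r))) (s))))  →  (m (m (f (w (h (s) (s)) (r)))))
3. (m (m (f (w (h (s) (s)) (r)))))  →  (m (m (f (w (s) (r)))))


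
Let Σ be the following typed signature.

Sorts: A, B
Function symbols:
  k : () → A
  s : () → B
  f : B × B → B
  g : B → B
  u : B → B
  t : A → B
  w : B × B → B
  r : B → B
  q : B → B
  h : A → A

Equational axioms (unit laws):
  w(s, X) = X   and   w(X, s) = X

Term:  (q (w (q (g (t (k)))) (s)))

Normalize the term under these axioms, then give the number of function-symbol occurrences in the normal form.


1. (q (w (q (g (t (k)))) (s)))  →  (q (q (g (t (k)))))
normal form: (q (q (g (t (k)))))

size = 5


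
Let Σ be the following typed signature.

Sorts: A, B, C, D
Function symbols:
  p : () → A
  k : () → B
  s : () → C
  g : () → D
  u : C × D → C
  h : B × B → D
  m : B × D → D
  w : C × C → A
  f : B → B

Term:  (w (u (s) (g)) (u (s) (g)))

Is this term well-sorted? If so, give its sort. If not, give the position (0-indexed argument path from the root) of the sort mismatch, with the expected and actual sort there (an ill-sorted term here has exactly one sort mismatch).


    (s) : C
    (g) : D
  (u (s) (g)) : C
    (s) : C
    (g) : D
  (u (s) (g)) : C
(w (u (s) (g)) (u (s) (g))) : A

well-sorted; sort = A


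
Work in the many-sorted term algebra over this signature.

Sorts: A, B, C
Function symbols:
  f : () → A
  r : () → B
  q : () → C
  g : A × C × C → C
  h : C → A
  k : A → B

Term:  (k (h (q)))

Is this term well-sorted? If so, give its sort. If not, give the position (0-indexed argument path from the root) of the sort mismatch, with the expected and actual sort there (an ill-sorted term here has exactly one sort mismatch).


well-sorted; sort = B

    (q) : C
  (h (q)) : A
(k (h (q))) : B


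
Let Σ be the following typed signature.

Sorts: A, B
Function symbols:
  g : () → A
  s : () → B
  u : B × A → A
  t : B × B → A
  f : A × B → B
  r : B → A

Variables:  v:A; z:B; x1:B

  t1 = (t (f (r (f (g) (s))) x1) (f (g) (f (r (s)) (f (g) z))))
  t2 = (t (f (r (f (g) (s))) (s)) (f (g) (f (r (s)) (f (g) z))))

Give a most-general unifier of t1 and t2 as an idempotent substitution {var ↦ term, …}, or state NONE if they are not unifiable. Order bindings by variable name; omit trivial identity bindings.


{x1 ↦ (s)}


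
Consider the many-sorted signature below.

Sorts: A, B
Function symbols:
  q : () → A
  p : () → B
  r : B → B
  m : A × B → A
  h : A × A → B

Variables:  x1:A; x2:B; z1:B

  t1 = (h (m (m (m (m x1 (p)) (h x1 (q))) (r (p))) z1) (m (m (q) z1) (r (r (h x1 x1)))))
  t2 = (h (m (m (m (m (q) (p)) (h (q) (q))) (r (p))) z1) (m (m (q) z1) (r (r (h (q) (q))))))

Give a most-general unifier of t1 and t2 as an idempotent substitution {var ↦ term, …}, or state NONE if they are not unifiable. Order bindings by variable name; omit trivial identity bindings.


{x1 ↦ (q)}


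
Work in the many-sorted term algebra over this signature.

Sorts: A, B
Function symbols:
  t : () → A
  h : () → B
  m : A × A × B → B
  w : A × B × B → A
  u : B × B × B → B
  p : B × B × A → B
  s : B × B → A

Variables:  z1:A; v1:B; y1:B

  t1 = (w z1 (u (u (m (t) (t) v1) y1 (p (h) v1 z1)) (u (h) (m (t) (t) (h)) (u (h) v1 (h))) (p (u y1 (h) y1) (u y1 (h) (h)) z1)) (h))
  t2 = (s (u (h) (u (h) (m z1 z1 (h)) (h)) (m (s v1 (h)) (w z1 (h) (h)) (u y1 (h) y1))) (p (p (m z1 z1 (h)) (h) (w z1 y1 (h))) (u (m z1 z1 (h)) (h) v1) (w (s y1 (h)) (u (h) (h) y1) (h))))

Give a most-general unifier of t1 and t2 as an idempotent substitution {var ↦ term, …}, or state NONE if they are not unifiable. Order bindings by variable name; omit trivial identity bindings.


NONE (not unifiable)

head clash or occurs-check failure — not unifiable


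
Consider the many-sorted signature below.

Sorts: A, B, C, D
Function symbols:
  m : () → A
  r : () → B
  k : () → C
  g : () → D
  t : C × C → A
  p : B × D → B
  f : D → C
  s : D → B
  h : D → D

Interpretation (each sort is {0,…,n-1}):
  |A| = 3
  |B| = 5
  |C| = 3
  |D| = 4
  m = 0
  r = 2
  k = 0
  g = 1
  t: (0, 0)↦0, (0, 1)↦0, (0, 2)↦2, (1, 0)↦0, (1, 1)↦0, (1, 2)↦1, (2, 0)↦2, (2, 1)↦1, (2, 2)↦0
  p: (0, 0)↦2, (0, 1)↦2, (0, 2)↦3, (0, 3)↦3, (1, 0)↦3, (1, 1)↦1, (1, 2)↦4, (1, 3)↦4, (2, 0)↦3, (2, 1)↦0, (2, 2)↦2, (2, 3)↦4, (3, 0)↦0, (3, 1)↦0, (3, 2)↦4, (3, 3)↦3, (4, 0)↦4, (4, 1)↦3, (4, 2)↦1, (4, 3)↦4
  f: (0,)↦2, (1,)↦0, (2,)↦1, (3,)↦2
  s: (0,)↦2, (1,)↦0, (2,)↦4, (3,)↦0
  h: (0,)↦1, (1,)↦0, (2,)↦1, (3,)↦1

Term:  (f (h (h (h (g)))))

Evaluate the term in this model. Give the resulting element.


value = 2

  g = 1
  (h (g)) = h(1,) = 0
  (h (h (g))) = h(0,) = 1
  (h (h (h (g)))) = h(1,) = 0
  (f (h (h (h (g))))) = f(0,) = 2


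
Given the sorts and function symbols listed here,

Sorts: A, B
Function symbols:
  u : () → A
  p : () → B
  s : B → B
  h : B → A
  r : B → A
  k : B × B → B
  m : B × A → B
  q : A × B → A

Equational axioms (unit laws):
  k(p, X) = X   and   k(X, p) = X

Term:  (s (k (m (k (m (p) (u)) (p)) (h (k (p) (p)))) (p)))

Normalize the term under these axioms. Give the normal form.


normal form = (s (m (m (p) (u)) (h (p))))

1. (s (k (m (k (m (p) (u)) (p)) (h (k (p) (p)))) (p)))  →  (s (m (k (m (p) (u)) (p)) (h (k (p) (p)))))
2. (s (m (k (m (p) (u)) (p)) (h (k (p) (p)))))  →  (s (m (m (p) (u)) (h (k (p) (p)))))
3. (s (m (m (p) (u)) (h (k (p) (p)))))  →  (s (m (m (p) (u)) (h (p))))


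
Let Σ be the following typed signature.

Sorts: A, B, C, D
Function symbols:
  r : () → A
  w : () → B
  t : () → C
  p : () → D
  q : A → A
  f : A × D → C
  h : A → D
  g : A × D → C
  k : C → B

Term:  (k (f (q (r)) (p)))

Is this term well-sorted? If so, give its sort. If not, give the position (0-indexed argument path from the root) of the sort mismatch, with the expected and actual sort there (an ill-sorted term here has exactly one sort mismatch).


      (r) : A
    (q (r)) : A
    (p) : D
  (f (q (r)) (p)) : C
(k (f (q (r)) (p))) : B

well-sorted; sort = B


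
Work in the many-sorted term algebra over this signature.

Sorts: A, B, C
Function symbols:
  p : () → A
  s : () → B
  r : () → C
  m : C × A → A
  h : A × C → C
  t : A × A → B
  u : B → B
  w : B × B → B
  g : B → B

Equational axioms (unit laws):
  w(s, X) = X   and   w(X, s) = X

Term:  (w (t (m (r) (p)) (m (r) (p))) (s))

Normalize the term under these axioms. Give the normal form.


1. (w (t (m (r) (p)) (m (r) (p))) (s))  →  (t (m (r) (p)) (m (r) (p)))

normal form = (t (m (r) (p)) (m (r) (p)))


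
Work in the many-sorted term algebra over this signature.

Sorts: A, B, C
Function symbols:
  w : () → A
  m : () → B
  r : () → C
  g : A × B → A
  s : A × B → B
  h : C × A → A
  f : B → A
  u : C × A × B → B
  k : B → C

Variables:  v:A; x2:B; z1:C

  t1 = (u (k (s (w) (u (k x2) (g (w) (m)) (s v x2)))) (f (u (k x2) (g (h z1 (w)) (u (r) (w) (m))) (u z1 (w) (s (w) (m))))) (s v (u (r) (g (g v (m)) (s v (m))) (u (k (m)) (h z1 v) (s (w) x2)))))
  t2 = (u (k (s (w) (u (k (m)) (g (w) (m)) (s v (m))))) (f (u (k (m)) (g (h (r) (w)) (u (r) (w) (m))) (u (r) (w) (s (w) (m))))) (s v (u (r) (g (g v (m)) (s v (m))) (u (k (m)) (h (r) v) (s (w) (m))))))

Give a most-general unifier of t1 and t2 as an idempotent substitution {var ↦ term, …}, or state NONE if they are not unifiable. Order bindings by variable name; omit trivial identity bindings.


{x2 ↦ (m), z1 ↦ (r)}
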